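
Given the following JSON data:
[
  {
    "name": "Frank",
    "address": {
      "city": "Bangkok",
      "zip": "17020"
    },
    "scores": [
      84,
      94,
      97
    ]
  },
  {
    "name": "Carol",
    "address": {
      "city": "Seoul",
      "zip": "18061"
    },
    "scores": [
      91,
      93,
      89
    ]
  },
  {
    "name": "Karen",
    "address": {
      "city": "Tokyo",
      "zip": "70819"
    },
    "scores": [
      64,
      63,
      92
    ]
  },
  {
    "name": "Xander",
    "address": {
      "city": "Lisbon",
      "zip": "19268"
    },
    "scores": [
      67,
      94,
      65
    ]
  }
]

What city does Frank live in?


Path: records[0].address.city
Value: Bangkok

ANSWER: Bangkok


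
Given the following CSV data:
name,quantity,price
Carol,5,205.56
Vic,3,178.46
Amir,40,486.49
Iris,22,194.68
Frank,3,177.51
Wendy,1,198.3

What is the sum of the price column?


Values in 'price' column:
  Row 1: 205.56
  Row 2: 178.46
  Row 3: 486.49
  Row 4: 194.68
  Row 5: 177.51
  Row 6: 198.3
Sum = 205.56 + 178.46 + 486.49 + 194.68 + 177.51 + 198.3 = 1441.0

ANSWER: 1441.0


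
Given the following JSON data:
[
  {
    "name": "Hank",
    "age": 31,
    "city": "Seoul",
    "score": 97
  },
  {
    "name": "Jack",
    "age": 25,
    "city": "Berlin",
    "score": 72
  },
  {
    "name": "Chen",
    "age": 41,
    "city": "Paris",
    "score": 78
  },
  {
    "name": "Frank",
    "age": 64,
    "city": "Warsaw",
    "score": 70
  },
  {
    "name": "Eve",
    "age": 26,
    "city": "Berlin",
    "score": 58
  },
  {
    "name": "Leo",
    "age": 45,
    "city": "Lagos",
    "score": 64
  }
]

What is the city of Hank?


Looking up record where name = Hank
Record index: 0
Field 'city' = Seoul

ANSWER: Seoul


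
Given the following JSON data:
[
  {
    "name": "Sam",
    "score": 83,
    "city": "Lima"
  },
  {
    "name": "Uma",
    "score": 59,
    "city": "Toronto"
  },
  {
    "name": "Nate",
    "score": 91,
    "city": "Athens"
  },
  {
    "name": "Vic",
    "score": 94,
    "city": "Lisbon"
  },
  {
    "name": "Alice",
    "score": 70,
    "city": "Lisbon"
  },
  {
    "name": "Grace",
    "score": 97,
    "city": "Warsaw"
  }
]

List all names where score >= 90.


Filtering records where score >= 90:
  Sam (score=83) -> no
  Uma (score=59) -> no
  Nate (score=91) -> YES
  Vic (score=94) -> YES
  Alice (score=70) -> no
  Grace (score=97) -> YES


ANSWER: Nate, Vic, Grace


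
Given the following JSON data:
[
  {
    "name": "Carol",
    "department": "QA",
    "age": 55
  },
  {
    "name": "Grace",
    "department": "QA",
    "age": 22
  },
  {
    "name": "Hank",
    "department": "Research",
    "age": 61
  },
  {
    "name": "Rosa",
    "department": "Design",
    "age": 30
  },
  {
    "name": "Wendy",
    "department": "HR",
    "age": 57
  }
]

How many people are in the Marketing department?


Scanning records for department = Marketing
  No matches found
Count: 0

ANSWER: 0


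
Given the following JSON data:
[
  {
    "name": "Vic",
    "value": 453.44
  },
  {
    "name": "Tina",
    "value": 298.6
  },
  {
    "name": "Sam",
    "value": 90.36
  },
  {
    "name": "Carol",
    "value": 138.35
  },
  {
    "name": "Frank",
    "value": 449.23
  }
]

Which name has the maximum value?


Comparing values:
  Vic: 453.44
  Tina: 298.6
  Sam: 90.36
  Carol: 138.35
  Frank: 449.23
Maximum: Vic (453.44)

ANSWER: Vic


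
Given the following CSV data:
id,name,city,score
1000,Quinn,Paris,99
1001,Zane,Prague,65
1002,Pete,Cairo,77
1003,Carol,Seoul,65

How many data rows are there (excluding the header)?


Counting rows (excluding header):
Header: id,name,city,score
Data rows: 4

ANSWER: 4


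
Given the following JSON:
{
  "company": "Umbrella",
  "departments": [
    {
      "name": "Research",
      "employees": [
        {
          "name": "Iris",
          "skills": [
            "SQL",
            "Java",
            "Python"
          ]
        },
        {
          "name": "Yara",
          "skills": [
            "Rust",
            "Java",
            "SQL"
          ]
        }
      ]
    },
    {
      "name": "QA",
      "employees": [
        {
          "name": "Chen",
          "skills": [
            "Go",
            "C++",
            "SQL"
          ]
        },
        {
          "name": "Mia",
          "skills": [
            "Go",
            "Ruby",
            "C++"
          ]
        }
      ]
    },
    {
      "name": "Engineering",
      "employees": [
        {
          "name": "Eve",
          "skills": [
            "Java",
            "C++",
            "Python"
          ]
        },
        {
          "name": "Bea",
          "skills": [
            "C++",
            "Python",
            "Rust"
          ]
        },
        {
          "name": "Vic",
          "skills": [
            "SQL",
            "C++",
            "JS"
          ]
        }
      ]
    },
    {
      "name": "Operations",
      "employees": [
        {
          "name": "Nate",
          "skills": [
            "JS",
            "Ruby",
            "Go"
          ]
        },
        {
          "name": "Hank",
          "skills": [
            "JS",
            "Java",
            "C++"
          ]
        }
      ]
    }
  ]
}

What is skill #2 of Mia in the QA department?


Path: departments[1].employees[1].skills[1]
Value: Ruby

ANSWER: Ruby


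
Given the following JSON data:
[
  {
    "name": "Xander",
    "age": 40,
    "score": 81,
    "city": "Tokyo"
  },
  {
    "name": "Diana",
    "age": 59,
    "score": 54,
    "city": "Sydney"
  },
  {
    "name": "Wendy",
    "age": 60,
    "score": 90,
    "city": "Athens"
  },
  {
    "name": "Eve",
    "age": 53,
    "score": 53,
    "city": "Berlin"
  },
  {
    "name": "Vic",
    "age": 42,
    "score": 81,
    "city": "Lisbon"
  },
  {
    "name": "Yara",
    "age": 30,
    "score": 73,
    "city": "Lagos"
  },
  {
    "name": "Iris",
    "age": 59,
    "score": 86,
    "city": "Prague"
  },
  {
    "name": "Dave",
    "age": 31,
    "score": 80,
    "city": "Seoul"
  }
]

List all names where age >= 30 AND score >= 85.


Checking both conditions:
  Xander (age=40, score=81) -> no
  Diana (age=59, score=54) -> no
  Wendy (age=60, score=90) -> YES
  Eve (age=53, score=53) -> no
  Vic (age=42, score=81) -> no
  Yara (age=30, score=73) -> no
  Iris (age=59, score=86) -> YES
  Dave (age=31, score=80) -> no


ANSWER: Wendy, Iris


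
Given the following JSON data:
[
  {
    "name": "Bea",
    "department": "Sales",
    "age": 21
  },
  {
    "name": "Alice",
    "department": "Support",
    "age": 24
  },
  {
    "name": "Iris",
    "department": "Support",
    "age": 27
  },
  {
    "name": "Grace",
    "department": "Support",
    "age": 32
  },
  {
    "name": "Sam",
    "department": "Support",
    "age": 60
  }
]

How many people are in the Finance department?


Scanning records for department = Finance
  No matches found
Count: 0

ANSWER: 0


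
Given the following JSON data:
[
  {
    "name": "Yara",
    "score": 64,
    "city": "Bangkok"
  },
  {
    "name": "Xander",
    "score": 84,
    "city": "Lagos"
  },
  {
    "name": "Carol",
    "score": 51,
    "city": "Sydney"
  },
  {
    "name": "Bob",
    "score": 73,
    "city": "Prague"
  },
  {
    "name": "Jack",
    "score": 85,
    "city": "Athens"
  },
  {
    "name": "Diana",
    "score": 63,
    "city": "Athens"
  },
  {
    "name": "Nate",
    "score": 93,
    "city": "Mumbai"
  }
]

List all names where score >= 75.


Filtering records where score >= 75:
  Yara (score=64) -> no
  Xander (score=84) -> YES
  Carol (score=51) -> no
  Bob (score=73) -> no
  Jack (score=85) -> YES
  Diana (score=63) -> no
  Nate (score=93) -> YES


ANSWER: Xander, Jack, Nate


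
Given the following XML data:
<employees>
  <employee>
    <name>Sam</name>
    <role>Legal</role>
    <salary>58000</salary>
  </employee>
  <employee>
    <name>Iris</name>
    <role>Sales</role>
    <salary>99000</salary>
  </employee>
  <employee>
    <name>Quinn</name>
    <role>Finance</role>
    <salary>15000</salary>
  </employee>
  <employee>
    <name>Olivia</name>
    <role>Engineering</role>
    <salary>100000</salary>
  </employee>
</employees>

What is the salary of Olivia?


Searching for <employee> with <name>Olivia</name>
Found at position 4
<salary>100000</salary>

ANSWER: 100000


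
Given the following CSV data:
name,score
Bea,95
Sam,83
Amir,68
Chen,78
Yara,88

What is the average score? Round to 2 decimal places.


Scores: 95, 83, 68, 78, 88
Sum = 412
Count = 5
Average = 412 / 5 = 82.40

ANSWER: 82.40


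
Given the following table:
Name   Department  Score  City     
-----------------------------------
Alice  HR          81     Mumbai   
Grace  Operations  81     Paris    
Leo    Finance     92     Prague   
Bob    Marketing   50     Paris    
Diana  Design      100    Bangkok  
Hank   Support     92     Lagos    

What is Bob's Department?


Row 4: Bob
Department = Marketing

ANSWER: Marketing


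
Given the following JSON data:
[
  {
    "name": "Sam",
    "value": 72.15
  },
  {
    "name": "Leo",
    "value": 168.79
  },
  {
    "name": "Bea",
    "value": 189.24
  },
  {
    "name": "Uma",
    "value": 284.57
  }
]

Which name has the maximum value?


Comparing values:
  Sam: 72.15
  Leo: 168.79
  Bea: 189.24
  Uma: 284.57
Maximum: Uma (284.57)

ANSWER: Uma


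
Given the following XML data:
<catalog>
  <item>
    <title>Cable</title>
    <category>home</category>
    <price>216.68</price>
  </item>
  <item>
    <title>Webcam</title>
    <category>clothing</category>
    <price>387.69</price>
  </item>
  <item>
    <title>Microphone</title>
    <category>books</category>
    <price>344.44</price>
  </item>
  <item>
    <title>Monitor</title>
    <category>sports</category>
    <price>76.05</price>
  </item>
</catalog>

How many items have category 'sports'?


Scanning <item> elements for <category>sports</category>:
  Item 4: Monitor -> MATCH
Count: 1

ANSWER: 1


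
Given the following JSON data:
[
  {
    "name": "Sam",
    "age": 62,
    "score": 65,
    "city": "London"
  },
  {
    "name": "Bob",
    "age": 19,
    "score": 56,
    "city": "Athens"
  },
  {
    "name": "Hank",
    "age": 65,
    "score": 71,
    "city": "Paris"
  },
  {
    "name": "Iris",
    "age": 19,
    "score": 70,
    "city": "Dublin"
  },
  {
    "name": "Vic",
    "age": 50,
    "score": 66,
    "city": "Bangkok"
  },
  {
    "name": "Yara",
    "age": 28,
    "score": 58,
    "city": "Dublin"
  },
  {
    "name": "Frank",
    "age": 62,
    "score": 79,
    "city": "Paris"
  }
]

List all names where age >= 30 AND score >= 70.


Checking both conditions:
  Sam (age=62, score=65) -> no
  Bob (age=19, score=56) -> no
  Hank (age=65, score=71) -> YES
  Iris (age=19, score=70) -> no
  Vic (age=50, score=66) -> no
  Yara (age=28, score=58) -> no
  Frank (age=62, score=79) -> YES


ANSWER: Hank, Frank


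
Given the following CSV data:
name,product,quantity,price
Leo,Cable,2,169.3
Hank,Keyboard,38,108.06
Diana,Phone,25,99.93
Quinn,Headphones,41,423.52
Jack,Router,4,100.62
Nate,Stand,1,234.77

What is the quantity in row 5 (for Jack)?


Row 5: Jack
Column 'quantity' = 4

ANSWER: 4


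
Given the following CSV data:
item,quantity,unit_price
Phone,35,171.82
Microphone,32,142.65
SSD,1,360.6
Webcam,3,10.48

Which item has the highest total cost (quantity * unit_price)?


Computing row totals:
  Phone: 6013.7
  Microphone: 4564.8
  SSD: 360.6
  Webcam: 31.44
Maximum: Phone (6013.7)

ANSWER: Phone


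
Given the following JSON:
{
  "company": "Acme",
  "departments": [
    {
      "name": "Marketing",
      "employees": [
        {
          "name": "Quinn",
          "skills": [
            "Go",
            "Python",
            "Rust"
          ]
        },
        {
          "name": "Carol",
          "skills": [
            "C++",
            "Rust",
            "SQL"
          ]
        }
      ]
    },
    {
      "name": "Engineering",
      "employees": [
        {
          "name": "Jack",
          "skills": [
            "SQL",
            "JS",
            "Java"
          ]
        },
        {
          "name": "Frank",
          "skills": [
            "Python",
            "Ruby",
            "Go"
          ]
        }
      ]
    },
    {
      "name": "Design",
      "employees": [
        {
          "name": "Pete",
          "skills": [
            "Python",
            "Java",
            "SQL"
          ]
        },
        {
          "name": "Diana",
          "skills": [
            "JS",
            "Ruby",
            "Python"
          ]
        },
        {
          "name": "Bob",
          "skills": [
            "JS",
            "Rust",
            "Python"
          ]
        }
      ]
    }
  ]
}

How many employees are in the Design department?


Path: departments[2].employees
Count: 3

ANSWER: 3


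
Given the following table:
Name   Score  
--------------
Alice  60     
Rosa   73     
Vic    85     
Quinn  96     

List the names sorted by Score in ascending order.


Sorting by Score (ascending):
  Alice: 60
  Rosa: 73
  Vic: 85
  Quinn: 96


ANSWER: Alice, Rosa, Vic, Quinn


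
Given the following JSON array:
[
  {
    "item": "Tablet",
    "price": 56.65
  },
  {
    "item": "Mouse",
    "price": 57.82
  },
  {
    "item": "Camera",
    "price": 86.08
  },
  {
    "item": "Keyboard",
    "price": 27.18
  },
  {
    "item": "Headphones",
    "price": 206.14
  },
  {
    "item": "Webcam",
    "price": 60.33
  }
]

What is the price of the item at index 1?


Array index 1 -> Mouse
price = 57.82

ANSWER: 57.82


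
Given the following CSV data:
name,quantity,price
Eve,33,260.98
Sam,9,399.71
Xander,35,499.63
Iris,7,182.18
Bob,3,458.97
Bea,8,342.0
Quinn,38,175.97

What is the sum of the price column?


Values in 'price' column:
  Row 1: 260.98
  Row 2: 399.71
  Row 3: 499.63
  Row 4: 182.18
  Row 5: 458.97
  Row 6: 342.0
  Row 7: 175.97
Sum = 260.98 + 399.71 + 499.63 + 182.18 + 458.97 + 342.0 + 175.97 = 2319.44

ANSWER: 2319.44


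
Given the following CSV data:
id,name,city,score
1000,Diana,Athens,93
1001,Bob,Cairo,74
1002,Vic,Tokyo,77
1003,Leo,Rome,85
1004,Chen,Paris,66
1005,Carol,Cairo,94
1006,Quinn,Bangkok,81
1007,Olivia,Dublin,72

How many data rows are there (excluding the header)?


Counting rows (excluding header):
Header: id,name,city,score
Data rows: 8

ANSWER: 8


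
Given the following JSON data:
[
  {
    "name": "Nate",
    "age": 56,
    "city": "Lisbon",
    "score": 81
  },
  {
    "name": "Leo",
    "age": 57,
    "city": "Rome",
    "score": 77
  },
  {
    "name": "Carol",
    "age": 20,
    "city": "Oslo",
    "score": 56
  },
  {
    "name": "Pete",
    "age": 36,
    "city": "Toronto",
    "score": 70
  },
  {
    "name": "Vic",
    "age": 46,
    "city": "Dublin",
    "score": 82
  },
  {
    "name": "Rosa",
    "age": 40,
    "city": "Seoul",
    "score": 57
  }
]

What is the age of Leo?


Looking up record where name = Leo
Record index: 1
Field 'age' = 57

ANSWER: 57


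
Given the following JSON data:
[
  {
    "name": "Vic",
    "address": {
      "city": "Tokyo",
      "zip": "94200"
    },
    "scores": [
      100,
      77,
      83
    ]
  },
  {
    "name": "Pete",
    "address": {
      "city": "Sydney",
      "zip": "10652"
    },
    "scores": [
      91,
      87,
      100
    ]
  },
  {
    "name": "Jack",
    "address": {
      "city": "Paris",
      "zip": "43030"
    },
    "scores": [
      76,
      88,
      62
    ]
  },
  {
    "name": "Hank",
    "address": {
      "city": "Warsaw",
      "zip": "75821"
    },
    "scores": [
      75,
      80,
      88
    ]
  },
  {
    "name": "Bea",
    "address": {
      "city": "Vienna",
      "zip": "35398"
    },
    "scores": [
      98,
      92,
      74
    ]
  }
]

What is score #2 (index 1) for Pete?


Path: records[1].scores[1]
Value: 87

ANSWER: 87


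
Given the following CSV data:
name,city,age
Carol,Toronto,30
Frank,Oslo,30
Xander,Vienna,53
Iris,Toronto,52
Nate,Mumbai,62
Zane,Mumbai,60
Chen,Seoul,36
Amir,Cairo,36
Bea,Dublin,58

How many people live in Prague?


Scanning city column for 'Prague':
Total matches: 0

ANSWER: 0


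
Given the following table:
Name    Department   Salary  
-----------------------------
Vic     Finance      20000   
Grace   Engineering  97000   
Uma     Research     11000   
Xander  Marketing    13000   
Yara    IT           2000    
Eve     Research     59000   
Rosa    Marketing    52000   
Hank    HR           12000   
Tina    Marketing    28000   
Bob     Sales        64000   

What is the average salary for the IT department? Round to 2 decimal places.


IT department members:
  Yara: 2000
Sum = 2000
Count = 1
Average = 2000 / 1 = 2000.00

ANSWER: 2000.00


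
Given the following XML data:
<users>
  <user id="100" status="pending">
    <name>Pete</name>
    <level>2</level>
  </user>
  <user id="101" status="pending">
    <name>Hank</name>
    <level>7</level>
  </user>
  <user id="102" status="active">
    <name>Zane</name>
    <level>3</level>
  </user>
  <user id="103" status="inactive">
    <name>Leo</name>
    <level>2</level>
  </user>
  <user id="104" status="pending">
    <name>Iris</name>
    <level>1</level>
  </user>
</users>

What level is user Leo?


Finding user: Leo
<level>2</level>

ANSWER: 2


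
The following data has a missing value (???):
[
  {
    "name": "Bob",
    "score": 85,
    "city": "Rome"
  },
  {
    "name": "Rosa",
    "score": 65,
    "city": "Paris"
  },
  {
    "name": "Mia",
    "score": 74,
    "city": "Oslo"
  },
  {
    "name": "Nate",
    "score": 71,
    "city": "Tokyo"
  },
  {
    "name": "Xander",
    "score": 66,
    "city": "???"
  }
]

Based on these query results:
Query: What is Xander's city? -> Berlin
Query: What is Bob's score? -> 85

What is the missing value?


The missing value is Xander's city
From query: Xander's city = Berlin

ANSWER: Berlin


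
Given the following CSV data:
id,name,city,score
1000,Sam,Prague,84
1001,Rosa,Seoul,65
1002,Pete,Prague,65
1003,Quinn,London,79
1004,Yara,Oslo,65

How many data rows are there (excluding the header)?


Counting rows (excluding header):
Header: id,name,city,score
Data rows: 5

ANSWER: 5


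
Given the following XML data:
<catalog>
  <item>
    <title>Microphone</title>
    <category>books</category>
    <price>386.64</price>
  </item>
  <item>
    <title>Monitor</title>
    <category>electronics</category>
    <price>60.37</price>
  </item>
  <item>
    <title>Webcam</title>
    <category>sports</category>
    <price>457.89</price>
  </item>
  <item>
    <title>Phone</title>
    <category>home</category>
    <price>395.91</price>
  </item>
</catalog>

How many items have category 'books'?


Scanning <item> elements for <category>books</category>:
  Item 1: Microphone -> MATCH
Count: 1

ANSWER: 1


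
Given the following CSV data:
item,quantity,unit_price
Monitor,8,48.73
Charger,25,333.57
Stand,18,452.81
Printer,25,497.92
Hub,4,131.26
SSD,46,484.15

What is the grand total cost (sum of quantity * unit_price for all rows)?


Computing row totals:
  Monitor: 8 * 48.73 = 389.84
  Charger: 25 * 333.57 = 8339.25
  Stand: 18 * 452.81 = 8150.58
  Printer: 25 * 497.92 = 12448.0
  Hub: 4 * 131.26 = 525.04
  SSD: 46 * 484.15 = 22270.9
Grand total = 389.84 + 8339.25 + 8150.58 + 12448.0 + 525.04 + 22270.9 = 52123.61

ANSWER: 52123.61


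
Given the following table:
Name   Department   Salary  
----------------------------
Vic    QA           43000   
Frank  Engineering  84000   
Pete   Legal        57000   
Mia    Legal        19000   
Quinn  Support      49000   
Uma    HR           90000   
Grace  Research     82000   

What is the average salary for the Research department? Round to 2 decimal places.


Research department members:
  Grace: 82000
Sum = 82000
Count = 1
Average = 82000 / 1 = 82000.00

ANSWER: 82000.00


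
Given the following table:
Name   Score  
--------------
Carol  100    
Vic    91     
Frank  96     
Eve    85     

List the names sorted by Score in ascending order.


Sorting by Score (ascending):
  Eve: 85
  Vic: 91
  Frank: 96
  Carol: 100


ANSWER: Eve, Vic, Frank, Carol


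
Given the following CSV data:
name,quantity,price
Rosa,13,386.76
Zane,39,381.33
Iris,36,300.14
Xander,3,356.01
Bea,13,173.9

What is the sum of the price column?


Values in 'price' column:
  Row 1: 386.76
  Row 2: 381.33
  Row 3: 300.14
  Row 4: 356.01
  Row 5: 173.9
Sum = 386.76 + 381.33 + 300.14 + 356.01 + 173.9 = 1598.14

ANSWER: 1598.14


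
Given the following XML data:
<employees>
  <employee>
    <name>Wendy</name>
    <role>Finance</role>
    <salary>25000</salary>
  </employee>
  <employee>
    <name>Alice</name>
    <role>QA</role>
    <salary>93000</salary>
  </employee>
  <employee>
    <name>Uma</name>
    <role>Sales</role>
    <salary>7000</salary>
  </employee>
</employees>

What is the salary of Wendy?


Searching for <employee> with <name>Wendy</name>
Found at position 1
<salary>25000</salary>

ANSWER: 25000


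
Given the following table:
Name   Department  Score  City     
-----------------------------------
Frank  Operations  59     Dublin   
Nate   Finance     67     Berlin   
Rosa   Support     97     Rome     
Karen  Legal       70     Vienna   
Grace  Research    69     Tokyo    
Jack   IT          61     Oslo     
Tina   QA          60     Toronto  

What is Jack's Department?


Row 6: Jack
Department = IT

ANSWER: IT


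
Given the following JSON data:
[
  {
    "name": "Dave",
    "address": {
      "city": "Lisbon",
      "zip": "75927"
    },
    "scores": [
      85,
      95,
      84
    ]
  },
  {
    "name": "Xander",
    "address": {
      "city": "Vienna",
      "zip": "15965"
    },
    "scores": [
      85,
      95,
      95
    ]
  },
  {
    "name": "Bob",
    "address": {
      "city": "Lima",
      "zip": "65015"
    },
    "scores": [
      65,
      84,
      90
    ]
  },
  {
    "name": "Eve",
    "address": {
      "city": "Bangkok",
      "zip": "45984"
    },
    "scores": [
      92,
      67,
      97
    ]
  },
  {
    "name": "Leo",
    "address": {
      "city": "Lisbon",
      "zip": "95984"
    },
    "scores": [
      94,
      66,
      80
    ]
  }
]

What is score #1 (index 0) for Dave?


Path: records[0].scores[0]
Value: 85

ANSWER: 85


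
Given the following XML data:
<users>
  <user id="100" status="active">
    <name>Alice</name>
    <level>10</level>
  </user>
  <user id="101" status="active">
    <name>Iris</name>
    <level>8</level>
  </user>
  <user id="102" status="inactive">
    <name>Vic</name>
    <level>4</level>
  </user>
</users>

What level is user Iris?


Finding user: Iris
<level>8</level>

ANSWER: 8


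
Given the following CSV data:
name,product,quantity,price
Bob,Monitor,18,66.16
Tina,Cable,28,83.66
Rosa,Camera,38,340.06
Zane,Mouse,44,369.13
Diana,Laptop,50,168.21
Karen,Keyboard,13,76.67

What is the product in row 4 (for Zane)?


Row 4: Zane
Column 'product' = Mouse

ANSWER: Mouse


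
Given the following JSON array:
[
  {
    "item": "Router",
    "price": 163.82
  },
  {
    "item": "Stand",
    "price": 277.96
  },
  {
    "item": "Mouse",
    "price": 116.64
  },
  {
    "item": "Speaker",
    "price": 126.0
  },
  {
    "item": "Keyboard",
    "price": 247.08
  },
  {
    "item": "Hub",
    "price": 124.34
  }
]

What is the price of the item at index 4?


Array index 4 -> Keyboard
price = 247.08

ANSWER: 247.08


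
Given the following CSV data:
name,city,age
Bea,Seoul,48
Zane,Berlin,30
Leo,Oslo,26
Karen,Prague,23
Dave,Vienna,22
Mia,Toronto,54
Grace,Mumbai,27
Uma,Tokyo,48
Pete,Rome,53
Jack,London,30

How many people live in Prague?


Scanning city column for 'Prague':
  Row 4: Karen -> MATCH
Total matches: 1

ANSWER: 1


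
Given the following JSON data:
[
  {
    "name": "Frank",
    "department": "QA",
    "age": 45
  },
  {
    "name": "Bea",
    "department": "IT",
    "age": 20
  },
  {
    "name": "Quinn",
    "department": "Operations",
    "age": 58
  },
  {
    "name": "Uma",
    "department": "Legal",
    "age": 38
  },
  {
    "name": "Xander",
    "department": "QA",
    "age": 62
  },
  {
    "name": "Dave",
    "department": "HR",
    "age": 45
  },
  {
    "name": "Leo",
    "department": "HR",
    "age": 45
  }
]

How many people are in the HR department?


Scanning records for department = HR
  Record 5: Dave
  Record 6: Leo
Count: 2

ANSWER: 2


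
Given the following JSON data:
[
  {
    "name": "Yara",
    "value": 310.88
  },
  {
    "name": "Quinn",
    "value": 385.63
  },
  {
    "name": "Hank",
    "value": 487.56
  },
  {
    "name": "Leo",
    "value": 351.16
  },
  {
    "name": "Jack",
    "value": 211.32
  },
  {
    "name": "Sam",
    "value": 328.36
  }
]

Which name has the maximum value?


Comparing values:
  Yara: 310.88
  Quinn: 385.63
  Hank: 487.56
  Leo: 351.16
  Jack: 211.32
  Sam: 328.36
Maximum: Hank (487.56)

ANSWER: Hank


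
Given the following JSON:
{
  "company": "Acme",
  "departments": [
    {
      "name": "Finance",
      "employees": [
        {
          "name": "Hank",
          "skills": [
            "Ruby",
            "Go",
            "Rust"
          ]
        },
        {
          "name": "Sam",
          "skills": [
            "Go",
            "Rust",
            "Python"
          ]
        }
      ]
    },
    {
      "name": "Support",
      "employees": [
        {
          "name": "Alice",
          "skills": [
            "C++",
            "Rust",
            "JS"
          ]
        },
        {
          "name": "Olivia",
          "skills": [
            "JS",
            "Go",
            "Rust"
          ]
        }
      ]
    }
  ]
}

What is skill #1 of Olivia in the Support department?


Path: departments[1].employees[1].skills[0]
Value: JS

ANSWER: JS


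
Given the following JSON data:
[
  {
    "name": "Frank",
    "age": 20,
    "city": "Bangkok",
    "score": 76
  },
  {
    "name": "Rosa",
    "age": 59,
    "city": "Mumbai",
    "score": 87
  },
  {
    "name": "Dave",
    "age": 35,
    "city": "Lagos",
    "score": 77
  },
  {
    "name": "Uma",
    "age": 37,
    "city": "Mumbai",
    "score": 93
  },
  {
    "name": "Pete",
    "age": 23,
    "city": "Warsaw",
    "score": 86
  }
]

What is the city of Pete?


Looking up record where name = Pete
Record index: 4
Field 'city' = Warsaw

ANSWER: Warsaw


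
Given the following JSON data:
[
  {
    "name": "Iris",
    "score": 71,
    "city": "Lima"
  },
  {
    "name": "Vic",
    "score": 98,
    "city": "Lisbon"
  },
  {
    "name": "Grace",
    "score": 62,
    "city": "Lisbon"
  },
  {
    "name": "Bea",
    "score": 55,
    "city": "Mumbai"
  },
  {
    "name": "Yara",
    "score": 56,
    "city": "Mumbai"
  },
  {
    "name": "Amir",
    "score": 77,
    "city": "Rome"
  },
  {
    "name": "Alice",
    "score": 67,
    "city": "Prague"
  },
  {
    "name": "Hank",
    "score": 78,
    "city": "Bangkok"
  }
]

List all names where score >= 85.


Filtering records where score >= 85:
  Iris (score=71) -> no
  Vic (score=98) -> YES
  Grace (score=62) -> no
  Bea (score=55) -> no
  Yara (score=56) -> no
  Amir (score=77) -> no
  Alice (score=67) -> no
  Hank (score=78) -> no


ANSWER: Vic


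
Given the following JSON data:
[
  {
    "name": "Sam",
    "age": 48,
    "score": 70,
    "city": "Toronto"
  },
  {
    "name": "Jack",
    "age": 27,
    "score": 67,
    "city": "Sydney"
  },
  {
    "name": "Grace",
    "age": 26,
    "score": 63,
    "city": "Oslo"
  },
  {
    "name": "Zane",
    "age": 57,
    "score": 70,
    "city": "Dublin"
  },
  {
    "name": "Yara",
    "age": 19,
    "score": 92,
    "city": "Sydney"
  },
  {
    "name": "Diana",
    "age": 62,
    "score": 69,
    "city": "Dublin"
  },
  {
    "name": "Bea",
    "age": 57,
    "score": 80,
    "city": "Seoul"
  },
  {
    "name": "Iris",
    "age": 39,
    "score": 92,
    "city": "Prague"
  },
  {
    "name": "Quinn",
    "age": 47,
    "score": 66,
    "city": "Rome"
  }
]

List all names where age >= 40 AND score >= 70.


Checking both conditions:
  Sam (age=48, score=70) -> YES
  Jack (age=27, score=67) -> no
  Grace (age=26, score=63) -> no
  Zane (age=57, score=70) -> YES
  Yara (age=19, score=92) -> no
  Diana (age=62, score=69) -> no
  Bea (age=57, score=80) -> YES
  Iris (age=39, score=92) -> no
  Quinn (age=47, score=66) -> no


ANSWER: Sam, Zane, Bea


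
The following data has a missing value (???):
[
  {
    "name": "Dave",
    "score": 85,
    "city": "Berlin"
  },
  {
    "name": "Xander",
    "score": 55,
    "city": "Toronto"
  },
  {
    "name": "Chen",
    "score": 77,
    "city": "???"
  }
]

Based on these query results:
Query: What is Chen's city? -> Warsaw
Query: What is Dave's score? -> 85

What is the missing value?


The missing value is Chen's city
From query: Chen's city = Warsaw

ANSWER: Warsaw


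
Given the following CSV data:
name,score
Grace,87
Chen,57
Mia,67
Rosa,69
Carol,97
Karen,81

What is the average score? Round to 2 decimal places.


Scores: 87, 57, 67, 69, 97, 81
Sum = 458
Count = 6
Average = 458 / 6 = 76.33

ANSWER: 76.33


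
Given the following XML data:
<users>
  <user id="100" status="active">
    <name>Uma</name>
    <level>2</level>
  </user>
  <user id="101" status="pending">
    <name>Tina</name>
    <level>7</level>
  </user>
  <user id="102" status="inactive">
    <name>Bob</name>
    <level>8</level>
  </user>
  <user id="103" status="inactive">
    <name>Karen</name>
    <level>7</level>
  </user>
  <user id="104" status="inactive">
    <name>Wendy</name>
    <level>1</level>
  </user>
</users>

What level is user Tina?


Finding user: Tina
<level>7</level>

ANSWER: 7


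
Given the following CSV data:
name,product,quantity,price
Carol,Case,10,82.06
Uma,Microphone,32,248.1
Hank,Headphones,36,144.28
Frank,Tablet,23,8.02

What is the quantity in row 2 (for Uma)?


Row 2: Uma
Column 'quantity' = 32

ANSWER: 32


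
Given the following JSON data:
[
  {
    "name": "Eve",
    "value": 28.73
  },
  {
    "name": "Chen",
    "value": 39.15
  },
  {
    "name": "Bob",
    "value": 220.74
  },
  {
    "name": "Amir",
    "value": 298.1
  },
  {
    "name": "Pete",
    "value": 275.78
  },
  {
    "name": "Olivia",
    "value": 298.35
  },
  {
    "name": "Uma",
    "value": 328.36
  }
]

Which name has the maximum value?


Comparing values:
  Eve: 28.73
  Chen: 39.15
  Bob: 220.74
  Amir: 298.1
  Pete: 275.78
  Olivia: 298.35
  Uma: 328.36
Maximum: Uma (328.36)

ANSWER: Uma


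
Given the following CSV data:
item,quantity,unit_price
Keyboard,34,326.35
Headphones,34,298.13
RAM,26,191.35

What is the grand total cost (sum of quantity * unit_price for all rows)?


Computing row totals:
  Keyboard: 34 * 326.35 = 11095.9
  Headphones: 34 * 298.13 = 10136.42
  RAM: 26 * 191.35 = 4975.1
Grand total = 11095.9 + 10136.42 + 4975.1 = 26207.42

ANSWER: 26207.42


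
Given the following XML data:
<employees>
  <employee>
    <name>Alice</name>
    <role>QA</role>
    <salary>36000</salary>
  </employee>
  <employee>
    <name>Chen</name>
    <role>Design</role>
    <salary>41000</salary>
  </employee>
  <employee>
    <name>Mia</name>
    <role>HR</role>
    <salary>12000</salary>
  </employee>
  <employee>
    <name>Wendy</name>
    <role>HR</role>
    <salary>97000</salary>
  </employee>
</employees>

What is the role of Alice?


Searching for <employee> with <name>Alice</name>
Found at position 1
<role>QA</role>

ANSWER: QA


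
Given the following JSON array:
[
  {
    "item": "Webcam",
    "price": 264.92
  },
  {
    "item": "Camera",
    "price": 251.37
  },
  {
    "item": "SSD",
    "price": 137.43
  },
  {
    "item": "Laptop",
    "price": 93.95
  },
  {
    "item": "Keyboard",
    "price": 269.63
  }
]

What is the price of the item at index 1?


Array index 1 -> Camera
price = 251.37

ANSWER: 251.37


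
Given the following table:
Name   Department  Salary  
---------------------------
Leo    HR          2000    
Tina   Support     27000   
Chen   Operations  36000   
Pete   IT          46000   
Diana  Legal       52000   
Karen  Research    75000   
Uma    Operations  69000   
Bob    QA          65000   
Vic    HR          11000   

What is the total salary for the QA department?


QA department members:
  Bob: 65000
Total = 65000 = 65000

ANSWER: 65000


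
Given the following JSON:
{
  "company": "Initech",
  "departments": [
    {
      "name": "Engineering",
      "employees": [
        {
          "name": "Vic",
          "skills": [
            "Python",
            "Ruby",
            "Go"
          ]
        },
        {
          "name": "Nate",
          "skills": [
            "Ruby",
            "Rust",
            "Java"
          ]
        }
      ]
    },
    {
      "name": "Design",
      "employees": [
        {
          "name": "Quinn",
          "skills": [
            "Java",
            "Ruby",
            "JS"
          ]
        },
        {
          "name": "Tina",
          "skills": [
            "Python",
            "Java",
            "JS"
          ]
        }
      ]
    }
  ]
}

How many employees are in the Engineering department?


Path: departments[0].employees
Count: 2

ANSWER: 2


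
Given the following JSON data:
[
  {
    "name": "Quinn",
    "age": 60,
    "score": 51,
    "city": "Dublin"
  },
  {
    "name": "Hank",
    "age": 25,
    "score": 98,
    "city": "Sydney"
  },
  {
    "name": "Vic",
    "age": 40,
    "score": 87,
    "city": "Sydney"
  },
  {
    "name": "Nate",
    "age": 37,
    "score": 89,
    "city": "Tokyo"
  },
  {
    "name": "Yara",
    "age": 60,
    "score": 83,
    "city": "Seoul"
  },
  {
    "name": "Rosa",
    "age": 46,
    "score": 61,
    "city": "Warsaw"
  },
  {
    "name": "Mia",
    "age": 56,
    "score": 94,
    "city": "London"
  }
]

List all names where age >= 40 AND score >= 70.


Checking both conditions:
  Quinn (age=60, score=51) -> no
  Hank (age=25, score=98) -> no
  Vic (age=40, score=87) -> YES
  Nate (age=37, score=89) -> no
  Yara (age=60, score=83) -> YES
  Rosa (age=46, score=61) -> no
  Mia (age=56, score=94) -> YES


ANSWER: Vic, Yara, Mia


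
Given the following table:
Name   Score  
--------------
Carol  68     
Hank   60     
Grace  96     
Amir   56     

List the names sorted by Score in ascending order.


Sorting by Score (ascending):
  Amir: 56
  Hank: 60
  Carol: 68
  Grace: 96


ANSWER: Amir, Hank, Carol, Grace


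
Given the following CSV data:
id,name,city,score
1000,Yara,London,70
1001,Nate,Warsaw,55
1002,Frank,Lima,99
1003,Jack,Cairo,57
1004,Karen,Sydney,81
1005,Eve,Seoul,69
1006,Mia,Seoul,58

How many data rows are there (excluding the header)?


Counting rows (excluding header):
Header: id,name,city,score
Data rows: 7

ANSWER: 7


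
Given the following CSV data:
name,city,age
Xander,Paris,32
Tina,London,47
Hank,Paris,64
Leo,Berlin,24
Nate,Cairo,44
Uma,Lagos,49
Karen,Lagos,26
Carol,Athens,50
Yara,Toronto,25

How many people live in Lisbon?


Scanning city column for 'Lisbon':
Total matches: 0

ANSWER: 0


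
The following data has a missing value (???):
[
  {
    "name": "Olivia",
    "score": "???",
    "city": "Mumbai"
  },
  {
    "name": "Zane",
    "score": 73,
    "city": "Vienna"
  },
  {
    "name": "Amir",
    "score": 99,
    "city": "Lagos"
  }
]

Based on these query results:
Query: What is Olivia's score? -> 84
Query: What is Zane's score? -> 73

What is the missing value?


The missing value is Olivia's score
From query: Olivia's score = 84

ANSWER: 84


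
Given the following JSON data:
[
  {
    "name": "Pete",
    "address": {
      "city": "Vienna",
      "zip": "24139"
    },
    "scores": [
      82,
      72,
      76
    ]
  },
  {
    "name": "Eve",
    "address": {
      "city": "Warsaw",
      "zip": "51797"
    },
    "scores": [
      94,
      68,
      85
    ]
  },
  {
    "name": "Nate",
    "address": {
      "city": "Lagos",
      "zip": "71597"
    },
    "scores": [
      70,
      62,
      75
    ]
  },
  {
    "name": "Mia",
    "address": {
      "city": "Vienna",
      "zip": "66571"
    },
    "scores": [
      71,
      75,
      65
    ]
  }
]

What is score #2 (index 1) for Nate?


Path: records[2].scores[1]
Value: 62

ANSWER: 62


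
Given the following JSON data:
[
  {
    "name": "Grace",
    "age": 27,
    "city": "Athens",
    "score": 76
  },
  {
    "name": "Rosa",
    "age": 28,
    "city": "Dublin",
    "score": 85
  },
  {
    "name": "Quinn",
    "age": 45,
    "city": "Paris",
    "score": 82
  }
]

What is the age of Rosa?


Looking up record where name = Rosa
Record index: 1
Field 'age' = 28

ANSWER: 28


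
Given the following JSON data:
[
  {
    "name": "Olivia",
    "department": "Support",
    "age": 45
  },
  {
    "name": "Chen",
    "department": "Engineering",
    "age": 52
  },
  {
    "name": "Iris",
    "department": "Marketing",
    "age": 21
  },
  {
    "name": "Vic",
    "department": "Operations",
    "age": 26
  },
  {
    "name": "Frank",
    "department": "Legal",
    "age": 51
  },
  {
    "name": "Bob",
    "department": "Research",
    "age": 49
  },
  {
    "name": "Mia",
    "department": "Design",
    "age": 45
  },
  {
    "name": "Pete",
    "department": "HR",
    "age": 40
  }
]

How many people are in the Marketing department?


Scanning records for department = Marketing
  Record 2: Iris
Count: 1

ANSWER: 1


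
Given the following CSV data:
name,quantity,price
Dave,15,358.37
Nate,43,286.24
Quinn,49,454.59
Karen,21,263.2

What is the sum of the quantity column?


Values in 'quantity' column:
  Row 1: 15
  Row 2: 43
  Row 3: 49
  Row 4: 21
Sum = 15 + 43 + 49 + 21 = 128

ANSWER: 128


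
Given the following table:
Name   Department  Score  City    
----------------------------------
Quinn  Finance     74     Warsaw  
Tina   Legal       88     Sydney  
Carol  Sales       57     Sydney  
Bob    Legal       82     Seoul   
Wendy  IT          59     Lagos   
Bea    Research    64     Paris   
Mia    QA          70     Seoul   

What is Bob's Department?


Row 4: Bob
Department = Legal

ANSWER: Legal


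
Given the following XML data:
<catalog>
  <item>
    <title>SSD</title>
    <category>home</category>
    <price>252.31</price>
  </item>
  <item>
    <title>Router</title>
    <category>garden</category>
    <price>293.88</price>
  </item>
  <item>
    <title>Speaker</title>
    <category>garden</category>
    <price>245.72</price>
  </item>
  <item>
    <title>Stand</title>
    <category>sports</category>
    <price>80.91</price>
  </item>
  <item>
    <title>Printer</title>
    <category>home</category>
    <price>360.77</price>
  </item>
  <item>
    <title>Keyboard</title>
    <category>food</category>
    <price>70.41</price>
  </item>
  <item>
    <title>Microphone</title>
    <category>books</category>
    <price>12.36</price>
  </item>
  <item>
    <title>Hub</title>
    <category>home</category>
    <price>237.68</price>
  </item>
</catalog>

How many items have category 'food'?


Scanning <item> elements for <category>food</category>:
  Item 6: Keyboard -> MATCH
Count: 1

ANSWER: 1


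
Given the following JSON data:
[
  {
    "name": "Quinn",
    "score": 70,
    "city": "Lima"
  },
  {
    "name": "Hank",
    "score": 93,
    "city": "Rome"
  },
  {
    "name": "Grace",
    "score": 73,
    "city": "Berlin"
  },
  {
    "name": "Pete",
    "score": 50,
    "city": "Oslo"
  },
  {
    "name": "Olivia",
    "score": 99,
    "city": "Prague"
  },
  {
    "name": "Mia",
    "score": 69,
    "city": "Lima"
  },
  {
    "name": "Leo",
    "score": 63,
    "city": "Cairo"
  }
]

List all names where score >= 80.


Filtering records where score >= 80:
  Quinn (score=70) -> no
  Hank (score=93) -> YES
  Grace (score=73) -> no
  Pete (score=50) -> no
  Olivia (score=99) -> YES
  Mia (score=69) -> no
  Leo (score=63) -> no


ANSWER: Hank, Olivia


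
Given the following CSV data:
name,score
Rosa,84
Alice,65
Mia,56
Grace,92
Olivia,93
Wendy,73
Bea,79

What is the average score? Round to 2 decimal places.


Scores: 84, 65, 56, 92, 93, 73, 79
Sum = 542
Count = 7
Average = 542 / 7 = 77.43

ANSWER: 77.43
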